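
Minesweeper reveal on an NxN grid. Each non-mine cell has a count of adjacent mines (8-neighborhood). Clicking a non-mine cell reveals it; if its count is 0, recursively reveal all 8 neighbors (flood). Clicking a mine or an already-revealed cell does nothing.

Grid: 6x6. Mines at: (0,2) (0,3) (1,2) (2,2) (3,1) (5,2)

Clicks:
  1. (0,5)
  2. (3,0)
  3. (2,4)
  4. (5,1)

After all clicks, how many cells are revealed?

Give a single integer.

Answer: 19

Derivation:
Click 1 (0,5) count=0: revealed 17 new [(0,4) (0,5) (1,3) (1,4) (1,5) (2,3) (2,4) (2,5) (3,3) (3,4) (3,5) (4,3) (4,4) (4,5) (5,3) (5,4) (5,5)] -> total=17
Click 2 (3,0) count=1: revealed 1 new [(3,0)] -> total=18
Click 3 (2,4) count=0: revealed 0 new [(none)] -> total=18
Click 4 (5,1) count=1: revealed 1 new [(5,1)] -> total=19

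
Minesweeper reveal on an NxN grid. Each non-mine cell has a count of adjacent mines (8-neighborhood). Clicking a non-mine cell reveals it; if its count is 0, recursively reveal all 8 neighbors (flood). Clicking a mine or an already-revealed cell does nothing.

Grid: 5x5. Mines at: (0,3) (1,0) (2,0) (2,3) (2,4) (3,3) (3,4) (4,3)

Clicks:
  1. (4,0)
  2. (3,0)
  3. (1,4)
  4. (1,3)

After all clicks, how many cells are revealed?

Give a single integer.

Click 1 (4,0) count=0: revealed 6 new [(3,0) (3,1) (3,2) (4,0) (4,1) (4,2)] -> total=6
Click 2 (3,0) count=1: revealed 0 new [(none)] -> total=6
Click 3 (1,4) count=3: revealed 1 new [(1,4)] -> total=7
Click 4 (1,3) count=3: revealed 1 new [(1,3)] -> total=8

Answer: 8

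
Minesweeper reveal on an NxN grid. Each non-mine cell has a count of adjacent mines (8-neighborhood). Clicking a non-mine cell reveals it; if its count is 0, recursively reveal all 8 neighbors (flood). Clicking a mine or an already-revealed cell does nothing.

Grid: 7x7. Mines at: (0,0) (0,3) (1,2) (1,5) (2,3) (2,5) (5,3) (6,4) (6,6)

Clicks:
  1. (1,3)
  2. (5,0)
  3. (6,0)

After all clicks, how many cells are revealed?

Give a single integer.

Answer: 18

Derivation:
Click 1 (1,3) count=3: revealed 1 new [(1,3)] -> total=1
Click 2 (5,0) count=0: revealed 17 new [(1,0) (1,1) (2,0) (2,1) (2,2) (3,0) (3,1) (3,2) (4,0) (4,1) (4,2) (5,0) (5,1) (5,2) (6,0) (6,1) (6,2)] -> total=18
Click 3 (6,0) count=0: revealed 0 new [(none)] -> total=18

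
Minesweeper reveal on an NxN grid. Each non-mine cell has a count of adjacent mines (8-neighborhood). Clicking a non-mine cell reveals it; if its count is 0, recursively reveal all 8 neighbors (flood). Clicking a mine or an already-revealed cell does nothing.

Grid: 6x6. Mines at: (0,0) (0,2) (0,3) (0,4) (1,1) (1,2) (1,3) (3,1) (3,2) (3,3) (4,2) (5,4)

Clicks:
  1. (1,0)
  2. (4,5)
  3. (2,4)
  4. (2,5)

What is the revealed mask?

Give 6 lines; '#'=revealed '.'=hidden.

Click 1 (1,0) count=2: revealed 1 new [(1,0)] -> total=1
Click 2 (4,5) count=1: revealed 1 new [(4,5)] -> total=2
Click 3 (2,4) count=2: revealed 1 new [(2,4)] -> total=3
Click 4 (2,5) count=0: revealed 6 new [(1,4) (1,5) (2,5) (3,4) (3,5) (4,4)] -> total=9

Answer: ......
#...##
....##
....##
....##
......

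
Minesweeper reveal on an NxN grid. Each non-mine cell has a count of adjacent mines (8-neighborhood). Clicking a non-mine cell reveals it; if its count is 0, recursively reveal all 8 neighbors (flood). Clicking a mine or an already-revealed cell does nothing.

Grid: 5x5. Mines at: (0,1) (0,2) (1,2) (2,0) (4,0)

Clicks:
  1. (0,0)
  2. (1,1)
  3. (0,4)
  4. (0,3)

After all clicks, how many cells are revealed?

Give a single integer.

Answer: 18

Derivation:
Click 1 (0,0) count=1: revealed 1 new [(0,0)] -> total=1
Click 2 (1,1) count=4: revealed 1 new [(1,1)] -> total=2
Click 3 (0,4) count=0: revealed 16 new [(0,3) (0,4) (1,3) (1,4) (2,1) (2,2) (2,3) (2,4) (3,1) (3,2) (3,3) (3,4) (4,1) (4,2) (4,3) (4,4)] -> total=18
Click 4 (0,3) count=2: revealed 0 new [(none)] -> total=18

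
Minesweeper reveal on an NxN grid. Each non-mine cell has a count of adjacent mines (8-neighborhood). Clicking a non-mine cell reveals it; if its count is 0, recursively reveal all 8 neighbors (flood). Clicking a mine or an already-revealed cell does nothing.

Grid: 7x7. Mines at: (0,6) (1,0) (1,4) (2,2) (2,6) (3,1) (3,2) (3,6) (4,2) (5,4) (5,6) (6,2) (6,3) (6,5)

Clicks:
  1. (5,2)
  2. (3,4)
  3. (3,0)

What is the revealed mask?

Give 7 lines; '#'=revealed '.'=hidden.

Answer: .......
.......
...###.
#..###.
...###.
..#....
.......

Derivation:
Click 1 (5,2) count=3: revealed 1 new [(5,2)] -> total=1
Click 2 (3,4) count=0: revealed 9 new [(2,3) (2,4) (2,5) (3,3) (3,4) (3,5) (4,3) (4,4) (4,5)] -> total=10
Click 3 (3,0) count=1: revealed 1 new [(3,0)] -> total=11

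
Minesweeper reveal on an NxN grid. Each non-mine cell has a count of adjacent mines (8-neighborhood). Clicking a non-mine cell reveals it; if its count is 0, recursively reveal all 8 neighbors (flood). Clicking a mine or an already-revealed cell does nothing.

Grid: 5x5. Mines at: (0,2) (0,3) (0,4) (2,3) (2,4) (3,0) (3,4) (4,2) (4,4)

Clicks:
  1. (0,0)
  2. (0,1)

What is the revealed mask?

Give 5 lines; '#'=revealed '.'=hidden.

Click 1 (0,0) count=0: revealed 6 new [(0,0) (0,1) (1,0) (1,1) (2,0) (2,1)] -> total=6
Click 2 (0,1) count=1: revealed 0 new [(none)] -> total=6

Answer: ##...
##...
##...
.....
.....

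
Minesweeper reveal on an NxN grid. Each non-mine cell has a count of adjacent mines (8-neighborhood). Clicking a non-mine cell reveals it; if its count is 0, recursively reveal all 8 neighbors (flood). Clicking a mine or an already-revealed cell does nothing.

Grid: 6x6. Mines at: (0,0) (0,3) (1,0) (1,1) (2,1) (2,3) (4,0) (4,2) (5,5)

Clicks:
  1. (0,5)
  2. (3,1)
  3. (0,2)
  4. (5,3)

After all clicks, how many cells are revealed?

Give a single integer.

Click 1 (0,5) count=0: revealed 10 new [(0,4) (0,5) (1,4) (1,5) (2,4) (2,5) (3,4) (3,5) (4,4) (4,5)] -> total=10
Click 2 (3,1) count=3: revealed 1 new [(3,1)] -> total=11
Click 3 (0,2) count=2: revealed 1 new [(0,2)] -> total=12
Click 4 (5,3) count=1: revealed 1 new [(5,3)] -> total=13

Answer: 13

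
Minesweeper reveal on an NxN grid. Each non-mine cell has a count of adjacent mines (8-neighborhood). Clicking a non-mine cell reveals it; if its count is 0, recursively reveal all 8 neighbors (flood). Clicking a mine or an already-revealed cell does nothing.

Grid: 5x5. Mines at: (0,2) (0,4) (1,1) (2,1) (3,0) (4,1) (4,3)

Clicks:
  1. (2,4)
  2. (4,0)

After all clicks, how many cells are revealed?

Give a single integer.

Answer: 10

Derivation:
Click 1 (2,4) count=0: revealed 9 new [(1,2) (1,3) (1,4) (2,2) (2,3) (2,4) (3,2) (3,3) (3,4)] -> total=9
Click 2 (4,0) count=2: revealed 1 new [(4,0)] -> total=10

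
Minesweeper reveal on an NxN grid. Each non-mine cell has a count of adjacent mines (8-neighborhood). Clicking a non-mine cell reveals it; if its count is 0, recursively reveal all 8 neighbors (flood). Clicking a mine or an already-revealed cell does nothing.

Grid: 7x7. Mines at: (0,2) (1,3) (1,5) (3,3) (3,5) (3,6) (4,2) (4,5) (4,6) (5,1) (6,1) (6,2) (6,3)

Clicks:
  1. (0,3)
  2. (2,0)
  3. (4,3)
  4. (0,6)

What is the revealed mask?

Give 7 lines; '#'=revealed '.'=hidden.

Click 1 (0,3) count=2: revealed 1 new [(0,3)] -> total=1
Click 2 (2,0) count=0: revealed 13 new [(0,0) (0,1) (1,0) (1,1) (1,2) (2,0) (2,1) (2,2) (3,0) (3,1) (3,2) (4,0) (4,1)] -> total=14
Click 3 (4,3) count=2: revealed 1 new [(4,3)] -> total=15
Click 4 (0,6) count=1: revealed 1 new [(0,6)] -> total=16

Answer: ##.#..#
###....
###....
###....
##.#...
.......
.......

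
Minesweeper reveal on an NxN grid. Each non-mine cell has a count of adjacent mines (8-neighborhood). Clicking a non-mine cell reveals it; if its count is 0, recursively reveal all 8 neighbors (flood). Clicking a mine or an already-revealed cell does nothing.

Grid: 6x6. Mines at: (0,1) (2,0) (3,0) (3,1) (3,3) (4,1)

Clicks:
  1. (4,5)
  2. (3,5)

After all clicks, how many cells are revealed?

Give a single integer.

Click 1 (4,5) count=0: revealed 22 new [(0,2) (0,3) (0,4) (0,5) (1,2) (1,3) (1,4) (1,5) (2,2) (2,3) (2,4) (2,5) (3,4) (3,5) (4,2) (4,3) (4,4) (4,5) (5,2) (5,3) (5,4) (5,5)] -> total=22
Click 2 (3,5) count=0: revealed 0 new [(none)] -> total=22

Answer: 22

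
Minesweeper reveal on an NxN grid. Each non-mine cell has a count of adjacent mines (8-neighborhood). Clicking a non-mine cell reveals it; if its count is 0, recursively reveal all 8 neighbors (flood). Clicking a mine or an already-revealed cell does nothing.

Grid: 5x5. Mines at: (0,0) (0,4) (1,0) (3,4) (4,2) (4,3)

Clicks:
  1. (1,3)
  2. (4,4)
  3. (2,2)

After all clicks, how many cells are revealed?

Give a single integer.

Answer: 13

Derivation:
Click 1 (1,3) count=1: revealed 1 new [(1,3)] -> total=1
Click 2 (4,4) count=2: revealed 1 new [(4,4)] -> total=2
Click 3 (2,2) count=0: revealed 11 new [(0,1) (0,2) (0,3) (1,1) (1,2) (2,1) (2,2) (2,3) (3,1) (3,2) (3,3)] -> total=13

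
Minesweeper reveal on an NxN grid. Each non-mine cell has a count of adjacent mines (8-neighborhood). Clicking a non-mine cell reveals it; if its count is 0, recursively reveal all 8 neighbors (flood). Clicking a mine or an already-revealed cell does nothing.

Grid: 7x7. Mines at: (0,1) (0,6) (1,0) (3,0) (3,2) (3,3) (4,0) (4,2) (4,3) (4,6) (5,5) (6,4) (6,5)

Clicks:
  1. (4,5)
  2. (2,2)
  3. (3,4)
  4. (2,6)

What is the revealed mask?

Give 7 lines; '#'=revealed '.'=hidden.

Answer: ..####.
..#####
..#####
....###
.....#.
.......
.......

Derivation:
Click 1 (4,5) count=2: revealed 1 new [(4,5)] -> total=1
Click 2 (2,2) count=2: revealed 1 new [(2,2)] -> total=2
Click 3 (3,4) count=2: revealed 1 new [(3,4)] -> total=3
Click 4 (2,6) count=0: revealed 15 new [(0,2) (0,3) (0,4) (0,5) (1,2) (1,3) (1,4) (1,5) (1,6) (2,3) (2,4) (2,5) (2,6) (3,5) (3,6)] -> total=18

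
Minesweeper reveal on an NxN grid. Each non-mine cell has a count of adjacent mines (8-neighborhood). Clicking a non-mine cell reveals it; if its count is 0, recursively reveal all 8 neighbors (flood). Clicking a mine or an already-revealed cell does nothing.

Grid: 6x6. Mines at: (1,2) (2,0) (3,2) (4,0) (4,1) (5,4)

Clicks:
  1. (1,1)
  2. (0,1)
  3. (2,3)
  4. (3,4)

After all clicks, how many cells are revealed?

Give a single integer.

Answer: 17

Derivation:
Click 1 (1,1) count=2: revealed 1 new [(1,1)] -> total=1
Click 2 (0,1) count=1: revealed 1 new [(0,1)] -> total=2
Click 3 (2,3) count=2: revealed 1 new [(2,3)] -> total=3
Click 4 (3,4) count=0: revealed 14 new [(0,3) (0,4) (0,5) (1,3) (1,4) (1,5) (2,4) (2,5) (3,3) (3,4) (3,5) (4,3) (4,4) (4,5)] -> total=17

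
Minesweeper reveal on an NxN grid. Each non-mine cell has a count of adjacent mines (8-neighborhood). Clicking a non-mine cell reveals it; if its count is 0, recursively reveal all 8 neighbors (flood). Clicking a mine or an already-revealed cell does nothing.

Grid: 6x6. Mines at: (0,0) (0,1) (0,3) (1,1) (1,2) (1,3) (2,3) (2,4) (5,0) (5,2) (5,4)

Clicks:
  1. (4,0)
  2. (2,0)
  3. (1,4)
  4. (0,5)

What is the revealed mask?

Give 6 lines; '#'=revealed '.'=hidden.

Click 1 (4,0) count=1: revealed 1 new [(4,0)] -> total=1
Click 2 (2,0) count=1: revealed 1 new [(2,0)] -> total=2
Click 3 (1,4) count=4: revealed 1 new [(1,4)] -> total=3
Click 4 (0,5) count=0: revealed 3 new [(0,4) (0,5) (1,5)] -> total=6

Answer: ....##
....##
#.....
......
#.....
......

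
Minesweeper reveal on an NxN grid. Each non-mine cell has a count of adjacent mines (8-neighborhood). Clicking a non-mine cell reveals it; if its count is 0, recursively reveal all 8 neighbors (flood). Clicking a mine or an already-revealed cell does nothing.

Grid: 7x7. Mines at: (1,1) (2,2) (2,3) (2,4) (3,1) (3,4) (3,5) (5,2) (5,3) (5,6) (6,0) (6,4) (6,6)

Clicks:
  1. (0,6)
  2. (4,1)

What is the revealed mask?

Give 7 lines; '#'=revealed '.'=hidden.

Answer: ..#####
..#####
.....##
.......
.#.....
.......
.......

Derivation:
Click 1 (0,6) count=0: revealed 12 new [(0,2) (0,3) (0,4) (0,5) (0,6) (1,2) (1,3) (1,4) (1,5) (1,6) (2,5) (2,6)] -> total=12
Click 2 (4,1) count=2: revealed 1 new [(4,1)] -> total=13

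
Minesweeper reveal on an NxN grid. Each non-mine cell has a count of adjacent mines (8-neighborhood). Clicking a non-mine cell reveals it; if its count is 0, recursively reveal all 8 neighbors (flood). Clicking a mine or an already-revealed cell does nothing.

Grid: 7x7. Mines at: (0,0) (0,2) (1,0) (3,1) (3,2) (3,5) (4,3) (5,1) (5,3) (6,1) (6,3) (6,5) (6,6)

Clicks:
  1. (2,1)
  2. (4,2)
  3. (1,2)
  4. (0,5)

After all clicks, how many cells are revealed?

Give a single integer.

Answer: 15

Derivation:
Click 1 (2,1) count=3: revealed 1 new [(2,1)] -> total=1
Click 2 (4,2) count=5: revealed 1 new [(4,2)] -> total=2
Click 3 (1,2) count=1: revealed 1 new [(1,2)] -> total=3
Click 4 (0,5) count=0: revealed 12 new [(0,3) (0,4) (0,5) (0,6) (1,3) (1,4) (1,5) (1,6) (2,3) (2,4) (2,5) (2,6)] -> total=15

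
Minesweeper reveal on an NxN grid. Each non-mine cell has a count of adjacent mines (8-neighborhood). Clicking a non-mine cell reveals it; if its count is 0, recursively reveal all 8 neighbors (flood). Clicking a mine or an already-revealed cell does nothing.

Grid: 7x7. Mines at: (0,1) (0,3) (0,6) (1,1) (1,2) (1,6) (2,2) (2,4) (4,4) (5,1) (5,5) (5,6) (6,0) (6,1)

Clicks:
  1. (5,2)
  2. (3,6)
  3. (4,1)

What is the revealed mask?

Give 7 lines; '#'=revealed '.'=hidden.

Answer: .......
.......
.....##
.....##
.#...##
..#....
.......

Derivation:
Click 1 (5,2) count=2: revealed 1 new [(5,2)] -> total=1
Click 2 (3,6) count=0: revealed 6 new [(2,5) (2,6) (3,5) (3,6) (4,5) (4,6)] -> total=7
Click 3 (4,1) count=1: revealed 1 new [(4,1)] -> total=8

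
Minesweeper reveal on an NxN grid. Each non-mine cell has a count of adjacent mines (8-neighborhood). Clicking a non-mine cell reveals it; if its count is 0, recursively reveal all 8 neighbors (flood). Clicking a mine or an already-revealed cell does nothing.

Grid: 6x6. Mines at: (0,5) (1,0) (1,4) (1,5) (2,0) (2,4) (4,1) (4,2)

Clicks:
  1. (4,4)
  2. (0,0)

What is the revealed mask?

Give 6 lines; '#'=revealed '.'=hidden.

Answer: #.....
......
......
...###
...###
...###

Derivation:
Click 1 (4,4) count=0: revealed 9 new [(3,3) (3,4) (3,5) (4,3) (4,4) (4,5) (5,3) (5,4) (5,5)] -> total=9
Click 2 (0,0) count=1: revealed 1 new [(0,0)] -> total=10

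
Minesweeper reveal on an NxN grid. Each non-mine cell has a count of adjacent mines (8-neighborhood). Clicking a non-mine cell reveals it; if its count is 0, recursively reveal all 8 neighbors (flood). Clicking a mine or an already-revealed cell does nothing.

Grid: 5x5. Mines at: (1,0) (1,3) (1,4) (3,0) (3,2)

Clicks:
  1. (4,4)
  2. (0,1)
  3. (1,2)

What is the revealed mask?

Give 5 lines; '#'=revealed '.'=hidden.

Answer: .#...
..#..
...##
...##
...##

Derivation:
Click 1 (4,4) count=0: revealed 6 new [(2,3) (2,4) (3,3) (3,4) (4,3) (4,4)] -> total=6
Click 2 (0,1) count=1: revealed 1 new [(0,1)] -> total=7
Click 3 (1,2) count=1: revealed 1 new [(1,2)] -> total=8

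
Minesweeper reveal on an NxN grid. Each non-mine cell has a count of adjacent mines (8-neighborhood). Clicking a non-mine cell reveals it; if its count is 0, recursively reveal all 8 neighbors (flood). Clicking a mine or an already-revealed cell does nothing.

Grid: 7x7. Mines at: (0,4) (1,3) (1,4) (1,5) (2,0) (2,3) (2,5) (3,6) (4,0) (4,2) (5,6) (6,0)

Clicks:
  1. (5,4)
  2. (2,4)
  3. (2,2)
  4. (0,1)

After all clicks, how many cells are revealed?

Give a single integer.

Answer: 24

Derivation:
Click 1 (5,4) count=0: revealed 16 new [(3,3) (3,4) (3,5) (4,3) (4,4) (4,5) (5,1) (5,2) (5,3) (5,4) (5,5) (6,1) (6,2) (6,3) (6,4) (6,5)] -> total=16
Click 2 (2,4) count=5: revealed 1 new [(2,4)] -> total=17
Click 3 (2,2) count=2: revealed 1 new [(2,2)] -> total=18
Click 4 (0,1) count=0: revealed 6 new [(0,0) (0,1) (0,2) (1,0) (1,1) (1,2)] -> total=24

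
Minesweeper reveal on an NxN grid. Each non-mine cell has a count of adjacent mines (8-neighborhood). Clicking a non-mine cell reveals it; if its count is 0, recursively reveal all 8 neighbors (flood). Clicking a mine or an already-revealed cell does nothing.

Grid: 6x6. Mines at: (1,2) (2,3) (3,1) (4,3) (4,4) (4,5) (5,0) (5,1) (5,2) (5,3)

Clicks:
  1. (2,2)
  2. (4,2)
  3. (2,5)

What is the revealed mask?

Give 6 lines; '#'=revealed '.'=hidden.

Click 1 (2,2) count=3: revealed 1 new [(2,2)] -> total=1
Click 2 (4,2) count=5: revealed 1 new [(4,2)] -> total=2
Click 3 (2,5) count=0: revealed 10 new [(0,3) (0,4) (0,5) (1,3) (1,4) (1,5) (2,4) (2,5) (3,4) (3,5)] -> total=12

Answer: ...###
...###
..#.##
....##
..#...
......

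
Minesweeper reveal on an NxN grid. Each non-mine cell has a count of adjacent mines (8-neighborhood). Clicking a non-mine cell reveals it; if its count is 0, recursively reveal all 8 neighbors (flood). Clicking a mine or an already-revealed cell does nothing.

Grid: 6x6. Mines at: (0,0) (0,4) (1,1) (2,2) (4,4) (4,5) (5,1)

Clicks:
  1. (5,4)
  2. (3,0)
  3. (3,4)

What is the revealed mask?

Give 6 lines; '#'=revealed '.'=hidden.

Answer: ......
......
##....
##..#.
##....
....#.

Derivation:
Click 1 (5,4) count=2: revealed 1 new [(5,4)] -> total=1
Click 2 (3,0) count=0: revealed 6 new [(2,0) (2,1) (3,0) (3,1) (4,0) (4,1)] -> total=7
Click 3 (3,4) count=2: revealed 1 new [(3,4)] -> total=8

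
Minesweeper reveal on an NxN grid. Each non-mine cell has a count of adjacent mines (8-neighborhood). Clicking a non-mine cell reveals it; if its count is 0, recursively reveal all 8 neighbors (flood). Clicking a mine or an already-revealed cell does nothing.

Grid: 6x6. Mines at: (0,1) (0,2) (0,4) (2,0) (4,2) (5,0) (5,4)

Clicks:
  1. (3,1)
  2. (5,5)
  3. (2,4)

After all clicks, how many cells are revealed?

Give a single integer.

Answer: 19

Derivation:
Click 1 (3,1) count=2: revealed 1 new [(3,1)] -> total=1
Click 2 (5,5) count=1: revealed 1 new [(5,5)] -> total=2
Click 3 (2,4) count=0: revealed 17 new [(1,1) (1,2) (1,3) (1,4) (1,5) (2,1) (2,2) (2,3) (2,4) (2,5) (3,2) (3,3) (3,4) (3,5) (4,3) (4,4) (4,5)] -> total=19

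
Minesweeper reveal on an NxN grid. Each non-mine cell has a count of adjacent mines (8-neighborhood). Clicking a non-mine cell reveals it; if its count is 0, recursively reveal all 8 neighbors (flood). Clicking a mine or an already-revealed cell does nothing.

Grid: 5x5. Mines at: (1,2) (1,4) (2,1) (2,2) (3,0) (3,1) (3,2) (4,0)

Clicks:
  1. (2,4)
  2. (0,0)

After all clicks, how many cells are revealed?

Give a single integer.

Answer: 5

Derivation:
Click 1 (2,4) count=1: revealed 1 new [(2,4)] -> total=1
Click 2 (0,0) count=0: revealed 4 new [(0,0) (0,1) (1,0) (1,1)] -> total=5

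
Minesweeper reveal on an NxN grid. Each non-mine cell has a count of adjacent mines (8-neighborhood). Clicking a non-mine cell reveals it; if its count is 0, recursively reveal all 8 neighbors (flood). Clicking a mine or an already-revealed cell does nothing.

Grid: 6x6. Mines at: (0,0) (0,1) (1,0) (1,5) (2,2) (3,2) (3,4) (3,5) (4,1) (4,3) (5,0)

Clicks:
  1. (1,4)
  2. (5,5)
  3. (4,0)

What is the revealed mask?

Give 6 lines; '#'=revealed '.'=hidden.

Answer: ......
....#.
......
......
#...##
....##

Derivation:
Click 1 (1,4) count=1: revealed 1 new [(1,4)] -> total=1
Click 2 (5,5) count=0: revealed 4 new [(4,4) (4,5) (5,4) (5,5)] -> total=5
Click 3 (4,0) count=2: revealed 1 new [(4,0)] -> total=6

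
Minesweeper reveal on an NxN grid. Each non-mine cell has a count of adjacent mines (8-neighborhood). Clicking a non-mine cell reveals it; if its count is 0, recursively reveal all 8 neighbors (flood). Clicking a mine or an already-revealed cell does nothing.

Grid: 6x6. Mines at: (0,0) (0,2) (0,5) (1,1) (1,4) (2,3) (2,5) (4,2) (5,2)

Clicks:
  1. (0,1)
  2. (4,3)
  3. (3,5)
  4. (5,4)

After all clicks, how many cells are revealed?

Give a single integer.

Click 1 (0,1) count=3: revealed 1 new [(0,1)] -> total=1
Click 2 (4,3) count=2: revealed 1 new [(4,3)] -> total=2
Click 3 (3,5) count=1: revealed 1 new [(3,5)] -> total=3
Click 4 (5,4) count=0: revealed 7 new [(3,3) (3,4) (4,4) (4,5) (5,3) (5,4) (5,5)] -> total=10

Answer: 10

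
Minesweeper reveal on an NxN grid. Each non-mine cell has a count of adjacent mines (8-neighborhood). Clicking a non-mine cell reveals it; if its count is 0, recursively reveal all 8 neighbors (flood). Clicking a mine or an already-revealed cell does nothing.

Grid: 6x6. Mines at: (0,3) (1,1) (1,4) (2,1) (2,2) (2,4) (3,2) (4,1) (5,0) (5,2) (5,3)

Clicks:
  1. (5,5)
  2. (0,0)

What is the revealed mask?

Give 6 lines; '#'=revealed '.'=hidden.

Click 1 (5,5) count=0: revealed 6 new [(3,4) (3,5) (4,4) (4,5) (5,4) (5,5)] -> total=6
Click 2 (0,0) count=1: revealed 1 new [(0,0)] -> total=7

Answer: #.....
......
......
....##
....##
....##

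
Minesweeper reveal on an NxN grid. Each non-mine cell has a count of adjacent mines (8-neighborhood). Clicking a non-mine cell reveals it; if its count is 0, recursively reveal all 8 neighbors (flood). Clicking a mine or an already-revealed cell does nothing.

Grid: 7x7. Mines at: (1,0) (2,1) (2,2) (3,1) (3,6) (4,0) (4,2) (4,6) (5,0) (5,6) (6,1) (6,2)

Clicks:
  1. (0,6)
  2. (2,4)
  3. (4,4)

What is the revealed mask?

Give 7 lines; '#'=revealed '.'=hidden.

Click 1 (0,6) count=0: revealed 28 new [(0,1) (0,2) (0,3) (0,4) (0,5) (0,6) (1,1) (1,2) (1,3) (1,4) (1,5) (1,6) (2,3) (2,4) (2,5) (2,6) (3,3) (3,4) (3,5) (4,3) (4,4) (4,5) (5,3) (5,4) (5,5) (6,3) (6,4) (6,5)] -> total=28
Click 2 (2,4) count=0: revealed 0 new [(none)] -> total=28
Click 3 (4,4) count=0: revealed 0 new [(none)] -> total=28

Answer: .######
.######
...####
...###.
...###.
...###.
...###.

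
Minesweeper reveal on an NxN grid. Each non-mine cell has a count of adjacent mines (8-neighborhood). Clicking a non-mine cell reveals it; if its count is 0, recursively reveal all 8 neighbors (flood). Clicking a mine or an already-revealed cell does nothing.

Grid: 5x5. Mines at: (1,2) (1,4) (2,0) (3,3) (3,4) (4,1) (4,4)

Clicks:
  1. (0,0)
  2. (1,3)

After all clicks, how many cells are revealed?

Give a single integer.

Click 1 (0,0) count=0: revealed 4 new [(0,0) (0,1) (1,0) (1,1)] -> total=4
Click 2 (1,3) count=2: revealed 1 new [(1,3)] -> total=5

Answer: 5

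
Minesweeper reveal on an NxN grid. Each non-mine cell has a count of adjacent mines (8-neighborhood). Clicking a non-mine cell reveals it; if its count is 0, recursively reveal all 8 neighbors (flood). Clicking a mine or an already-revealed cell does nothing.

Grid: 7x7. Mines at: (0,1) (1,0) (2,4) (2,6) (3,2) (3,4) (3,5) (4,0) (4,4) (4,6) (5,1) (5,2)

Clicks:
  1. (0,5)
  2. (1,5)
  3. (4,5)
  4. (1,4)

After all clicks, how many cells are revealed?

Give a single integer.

Click 1 (0,5) count=0: revealed 10 new [(0,2) (0,3) (0,4) (0,5) (0,6) (1,2) (1,3) (1,4) (1,5) (1,6)] -> total=10
Click 2 (1,5) count=2: revealed 0 new [(none)] -> total=10
Click 3 (4,5) count=4: revealed 1 new [(4,5)] -> total=11
Click 4 (1,4) count=1: revealed 0 new [(none)] -> total=11

Answer: 11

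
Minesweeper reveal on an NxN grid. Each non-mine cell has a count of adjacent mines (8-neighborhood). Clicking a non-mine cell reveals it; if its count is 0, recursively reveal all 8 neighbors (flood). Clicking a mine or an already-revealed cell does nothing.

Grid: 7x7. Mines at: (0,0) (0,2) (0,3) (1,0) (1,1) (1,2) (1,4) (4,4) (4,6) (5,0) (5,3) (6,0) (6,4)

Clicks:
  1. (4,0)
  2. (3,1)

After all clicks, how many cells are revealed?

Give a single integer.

Click 1 (4,0) count=1: revealed 1 new [(4,0)] -> total=1
Click 2 (3,1) count=0: revealed 11 new [(2,0) (2,1) (2,2) (2,3) (3,0) (3,1) (3,2) (3,3) (4,1) (4,2) (4,3)] -> total=12

Answer: 12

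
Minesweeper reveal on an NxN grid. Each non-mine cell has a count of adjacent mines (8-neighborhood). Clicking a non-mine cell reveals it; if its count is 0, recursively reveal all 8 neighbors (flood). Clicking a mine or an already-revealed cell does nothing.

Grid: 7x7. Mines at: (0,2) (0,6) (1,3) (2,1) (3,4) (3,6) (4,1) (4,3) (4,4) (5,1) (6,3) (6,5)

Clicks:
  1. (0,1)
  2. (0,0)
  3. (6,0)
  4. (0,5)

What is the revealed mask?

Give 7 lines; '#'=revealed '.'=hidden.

Answer: ##...#.
##.....
.......
.......
.......
.......
#......

Derivation:
Click 1 (0,1) count=1: revealed 1 new [(0,1)] -> total=1
Click 2 (0,0) count=0: revealed 3 new [(0,0) (1,0) (1,1)] -> total=4
Click 3 (6,0) count=1: revealed 1 new [(6,0)] -> total=5
Click 4 (0,5) count=1: revealed 1 new [(0,5)] -> total=6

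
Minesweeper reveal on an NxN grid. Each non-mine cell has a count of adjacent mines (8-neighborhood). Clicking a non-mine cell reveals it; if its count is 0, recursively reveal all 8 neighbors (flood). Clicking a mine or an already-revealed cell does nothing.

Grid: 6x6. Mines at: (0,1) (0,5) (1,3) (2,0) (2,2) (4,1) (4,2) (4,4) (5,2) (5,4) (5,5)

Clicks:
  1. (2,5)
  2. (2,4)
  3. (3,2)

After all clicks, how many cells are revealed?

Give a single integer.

Click 1 (2,5) count=0: revealed 6 new [(1,4) (1,5) (2,4) (2,5) (3,4) (3,5)] -> total=6
Click 2 (2,4) count=1: revealed 0 new [(none)] -> total=6
Click 3 (3,2) count=3: revealed 1 new [(3,2)] -> total=7

Answer: 7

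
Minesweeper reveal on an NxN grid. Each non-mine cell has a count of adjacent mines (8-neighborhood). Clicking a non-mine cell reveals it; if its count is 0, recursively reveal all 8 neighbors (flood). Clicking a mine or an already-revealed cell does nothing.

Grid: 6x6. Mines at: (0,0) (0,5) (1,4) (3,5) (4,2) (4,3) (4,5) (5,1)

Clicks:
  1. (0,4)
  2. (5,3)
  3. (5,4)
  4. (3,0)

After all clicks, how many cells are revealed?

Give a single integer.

Click 1 (0,4) count=2: revealed 1 new [(0,4)] -> total=1
Click 2 (5,3) count=2: revealed 1 new [(5,3)] -> total=2
Click 3 (5,4) count=2: revealed 1 new [(5,4)] -> total=3
Click 4 (3,0) count=0: revealed 17 new [(0,1) (0,2) (0,3) (1,0) (1,1) (1,2) (1,3) (2,0) (2,1) (2,2) (2,3) (3,0) (3,1) (3,2) (3,3) (4,0) (4,1)] -> total=20

Answer: 20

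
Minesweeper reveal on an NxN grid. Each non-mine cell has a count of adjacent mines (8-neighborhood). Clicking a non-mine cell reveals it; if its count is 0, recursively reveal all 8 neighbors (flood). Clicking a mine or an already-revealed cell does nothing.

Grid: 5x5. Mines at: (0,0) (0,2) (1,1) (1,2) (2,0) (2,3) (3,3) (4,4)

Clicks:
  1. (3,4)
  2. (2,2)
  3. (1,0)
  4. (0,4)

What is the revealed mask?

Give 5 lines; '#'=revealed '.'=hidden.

Click 1 (3,4) count=3: revealed 1 new [(3,4)] -> total=1
Click 2 (2,2) count=4: revealed 1 new [(2,2)] -> total=2
Click 3 (1,0) count=3: revealed 1 new [(1,0)] -> total=3
Click 4 (0,4) count=0: revealed 4 new [(0,3) (0,4) (1,3) (1,4)] -> total=7

Answer: ...##
#..##
..#..
....#
.....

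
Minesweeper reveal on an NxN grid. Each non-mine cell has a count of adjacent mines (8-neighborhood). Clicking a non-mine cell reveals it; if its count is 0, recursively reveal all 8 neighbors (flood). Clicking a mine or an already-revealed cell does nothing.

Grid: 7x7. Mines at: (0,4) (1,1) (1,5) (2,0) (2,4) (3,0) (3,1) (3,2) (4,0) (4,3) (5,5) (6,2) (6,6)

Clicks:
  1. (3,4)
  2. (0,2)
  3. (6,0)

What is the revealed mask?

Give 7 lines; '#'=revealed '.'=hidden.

Answer: ..#....
.......
.......
....#..
.......
##.....
##.....

Derivation:
Click 1 (3,4) count=2: revealed 1 new [(3,4)] -> total=1
Click 2 (0,2) count=1: revealed 1 new [(0,2)] -> total=2
Click 3 (6,0) count=0: revealed 4 new [(5,0) (5,1) (6,0) (6,1)] -> total=6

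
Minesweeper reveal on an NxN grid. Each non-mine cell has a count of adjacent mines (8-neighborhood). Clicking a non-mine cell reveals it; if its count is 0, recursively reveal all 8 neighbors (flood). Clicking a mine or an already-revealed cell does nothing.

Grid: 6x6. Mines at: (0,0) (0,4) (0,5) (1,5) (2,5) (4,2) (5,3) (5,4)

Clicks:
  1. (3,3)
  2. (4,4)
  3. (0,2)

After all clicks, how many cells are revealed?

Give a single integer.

Answer: 23

Derivation:
Click 1 (3,3) count=1: revealed 1 new [(3,3)] -> total=1
Click 2 (4,4) count=2: revealed 1 new [(4,4)] -> total=2
Click 3 (0,2) count=0: revealed 21 new [(0,1) (0,2) (0,3) (1,0) (1,1) (1,2) (1,3) (1,4) (2,0) (2,1) (2,2) (2,3) (2,4) (3,0) (3,1) (3,2) (3,4) (4,0) (4,1) (5,0) (5,1)] -> total=23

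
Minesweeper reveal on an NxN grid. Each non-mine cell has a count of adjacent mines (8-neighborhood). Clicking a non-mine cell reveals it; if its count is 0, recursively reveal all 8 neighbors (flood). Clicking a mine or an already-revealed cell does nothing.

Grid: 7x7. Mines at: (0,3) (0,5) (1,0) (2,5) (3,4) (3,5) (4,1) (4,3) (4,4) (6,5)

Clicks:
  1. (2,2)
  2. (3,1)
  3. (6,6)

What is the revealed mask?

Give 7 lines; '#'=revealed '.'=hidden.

Click 1 (2,2) count=0: revealed 9 new [(1,1) (1,2) (1,3) (2,1) (2,2) (2,3) (3,1) (3,2) (3,3)] -> total=9
Click 2 (3,1) count=1: revealed 0 new [(none)] -> total=9
Click 3 (6,6) count=1: revealed 1 new [(6,6)] -> total=10

Answer: .......
.###...
.###...
.###...
.......
.......
......#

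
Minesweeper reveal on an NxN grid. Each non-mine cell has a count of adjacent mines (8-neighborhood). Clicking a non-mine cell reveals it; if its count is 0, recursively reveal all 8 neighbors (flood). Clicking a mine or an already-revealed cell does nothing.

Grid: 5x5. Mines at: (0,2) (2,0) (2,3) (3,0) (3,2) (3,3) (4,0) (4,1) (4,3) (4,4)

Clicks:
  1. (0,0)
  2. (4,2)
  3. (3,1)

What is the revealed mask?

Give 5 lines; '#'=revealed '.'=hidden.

Answer: ##...
##...
.....
.#...
..#..

Derivation:
Click 1 (0,0) count=0: revealed 4 new [(0,0) (0,1) (1,0) (1,1)] -> total=4
Click 2 (4,2) count=4: revealed 1 new [(4,2)] -> total=5
Click 3 (3,1) count=5: revealed 1 new [(3,1)] -> total=6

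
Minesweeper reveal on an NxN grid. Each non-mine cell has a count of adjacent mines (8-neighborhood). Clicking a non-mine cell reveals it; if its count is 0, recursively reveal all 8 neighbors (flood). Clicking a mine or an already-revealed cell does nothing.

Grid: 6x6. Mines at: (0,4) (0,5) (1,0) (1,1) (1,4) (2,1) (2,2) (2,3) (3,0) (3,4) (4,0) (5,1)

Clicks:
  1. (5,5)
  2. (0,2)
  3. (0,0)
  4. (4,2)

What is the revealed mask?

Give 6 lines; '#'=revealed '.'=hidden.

Click 1 (5,5) count=0: revealed 8 new [(4,2) (4,3) (4,4) (4,5) (5,2) (5,3) (5,4) (5,5)] -> total=8
Click 2 (0,2) count=1: revealed 1 new [(0,2)] -> total=9
Click 3 (0,0) count=2: revealed 1 new [(0,0)] -> total=10
Click 4 (4,2) count=1: revealed 0 new [(none)] -> total=10

Answer: #.#...
......
......
......
..####
..####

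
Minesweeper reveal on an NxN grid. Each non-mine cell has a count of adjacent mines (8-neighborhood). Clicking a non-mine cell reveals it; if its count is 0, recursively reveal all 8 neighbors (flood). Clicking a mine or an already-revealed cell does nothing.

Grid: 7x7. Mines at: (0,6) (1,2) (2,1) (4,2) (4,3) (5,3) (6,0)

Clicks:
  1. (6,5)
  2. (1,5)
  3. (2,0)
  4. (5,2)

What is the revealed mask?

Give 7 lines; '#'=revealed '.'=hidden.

Click 1 (6,5) count=0: revealed 24 new [(0,3) (0,4) (0,5) (1,3) (1,4) (1,5) (1,6) (2,3) (2,4) (2,5) (2,6) (3,3) (3,4) (3,5) (3,6) (4,4) (4,5) (4,6) (5,4) (5,5) (5,6) (6,4) (6,5) (6,6)] -> total=24
Click 2 (1,5) count=1: revealed 0 new [(none)] -> total=24
Click 3 (2,0) count=1: revealed 1 new [(2,0)] -> total=25
Click 4 (5,2) count=3: revealed 1 new [(5,2)] -> total=26

Answer: ...###.
...####
#..####
...####
....###
..#.###
....###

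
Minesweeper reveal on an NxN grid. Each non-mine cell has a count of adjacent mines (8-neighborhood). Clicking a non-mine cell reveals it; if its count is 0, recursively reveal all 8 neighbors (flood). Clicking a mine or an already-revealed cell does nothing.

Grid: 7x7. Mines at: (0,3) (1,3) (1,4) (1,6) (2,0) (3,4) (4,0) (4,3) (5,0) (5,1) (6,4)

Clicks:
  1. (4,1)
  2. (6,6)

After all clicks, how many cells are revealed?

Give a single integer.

Answer: 11

Derivation:
Click 1 (4,1) count=3: revealed 1 new [(4,1)] -> total=1
Click 2 (6,6) count=0: revealed 10 new [(2,5) (2,6) (3,5) (3,6) (4,5) (4,6) (5,5) (5,6) (6,5) (6,6)] -> total=11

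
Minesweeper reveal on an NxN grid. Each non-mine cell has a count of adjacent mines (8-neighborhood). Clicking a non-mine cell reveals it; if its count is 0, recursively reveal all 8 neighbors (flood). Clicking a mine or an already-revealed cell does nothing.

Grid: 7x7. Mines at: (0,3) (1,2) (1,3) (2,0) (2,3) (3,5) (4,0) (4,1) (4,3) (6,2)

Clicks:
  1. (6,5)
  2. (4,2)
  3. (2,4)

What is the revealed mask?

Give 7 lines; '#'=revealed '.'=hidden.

Click 1 (6,5) count=0: revealed 11 new [(4,4) (4,5) (4,6) (5,3) (5,4) (5,5) (5,6) (6,3) (6,4) (6,5) (6,6)] -> total=11
Click 2 (4,2) count=2: revealed 1 new [(4,2)] -> total=12
Click 3 (2,4) count=3: revealed 1 new [(2,4)] -> total=13

Answer: .......
.......
....#..
.......
..#.###
...####
...####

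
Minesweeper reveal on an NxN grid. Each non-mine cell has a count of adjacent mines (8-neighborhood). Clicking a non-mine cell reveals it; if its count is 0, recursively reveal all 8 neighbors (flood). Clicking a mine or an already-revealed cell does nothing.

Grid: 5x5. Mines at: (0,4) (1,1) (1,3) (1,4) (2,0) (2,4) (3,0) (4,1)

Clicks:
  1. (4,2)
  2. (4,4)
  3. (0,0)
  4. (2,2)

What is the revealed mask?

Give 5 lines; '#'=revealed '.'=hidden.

Click 1 (4,2) count=1: revealed 1 new [(4,2)] -> total=1
Click 2 (4,4) count=0: revealed 5 new [(3,2) (3,3) (3,4) (4,3) (4,4)] -> total=6
Click 3 (0,0) count=1: revealed 1 new [(0,0)] -> total=7
Click 4 (2,2) count=2: revealed 1 new [(2,2)] -> total=8

Answer: #....
.....
..#..
..###
..###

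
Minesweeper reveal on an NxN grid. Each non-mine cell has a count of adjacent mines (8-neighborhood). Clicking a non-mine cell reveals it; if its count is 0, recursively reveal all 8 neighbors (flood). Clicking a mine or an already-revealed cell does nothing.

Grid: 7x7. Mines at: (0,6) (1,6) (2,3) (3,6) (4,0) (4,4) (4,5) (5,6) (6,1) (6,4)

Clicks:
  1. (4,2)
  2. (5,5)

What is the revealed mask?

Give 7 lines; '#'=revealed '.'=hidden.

Answer: .......
.......
.......
.###...
.###...
.###.#.
.......

Derivation:
Click 1 (4,2) count=0: revealed 9 new [(3,1) (3,2) (3,3) (4,1) (4,2) (4,3) (5,1) (5,2) (5,3)] -> total=9
Click 2 (5,5) count=4: revealed 1 new [(5,5)] -> total=10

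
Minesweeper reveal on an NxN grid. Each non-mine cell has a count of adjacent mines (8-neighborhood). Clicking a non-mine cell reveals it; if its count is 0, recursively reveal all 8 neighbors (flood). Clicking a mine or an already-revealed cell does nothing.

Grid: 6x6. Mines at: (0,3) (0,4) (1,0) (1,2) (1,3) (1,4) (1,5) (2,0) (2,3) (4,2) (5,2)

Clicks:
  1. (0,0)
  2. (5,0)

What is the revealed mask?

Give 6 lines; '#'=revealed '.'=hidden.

Click 1 (0,0) count=1: revealed 1 new [(0,0)] -> total=1
Click 2 (5,0) count=0: revealed 6 new [(3,0) (3,1) (4,0) (4,1) (5,0) (5,1)] -> total=7

Answer: #.....
......
......
##....
##....
##....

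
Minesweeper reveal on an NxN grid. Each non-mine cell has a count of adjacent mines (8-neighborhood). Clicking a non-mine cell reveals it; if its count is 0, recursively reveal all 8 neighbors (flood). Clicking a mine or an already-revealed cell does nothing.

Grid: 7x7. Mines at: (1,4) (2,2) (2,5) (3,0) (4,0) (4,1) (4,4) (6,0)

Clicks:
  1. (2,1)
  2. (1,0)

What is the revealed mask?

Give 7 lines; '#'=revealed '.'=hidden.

Click 1 (2,1) count=2: revealed 1 new [(2,1)] -> total=1
Click 2 (1,0) count=0: revealed 9 new [(0,0) (0,1) (0,2) (0,3) (1,0) (1,1) (1,2) (1,3) (2,0)] -> total=10

Answer: ####...
####...
##.....
.......
.......
.......
.......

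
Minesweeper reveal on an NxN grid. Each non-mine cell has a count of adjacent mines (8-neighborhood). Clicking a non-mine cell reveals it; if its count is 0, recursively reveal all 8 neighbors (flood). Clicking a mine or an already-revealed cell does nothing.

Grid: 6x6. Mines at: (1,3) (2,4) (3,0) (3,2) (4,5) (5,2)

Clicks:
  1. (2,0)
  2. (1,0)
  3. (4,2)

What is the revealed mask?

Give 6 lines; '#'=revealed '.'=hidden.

Click 1 (2,0) count=1: revealed 1 new [(2,0)] -> total=1
Click 2 (1,0) count=0: revealed 8 new [(0,0) (0,1) (0,2) (1,0) (1,1) (1,2) (2,1) (2,2)] -> total=9
Click 3 (4,2) count=2: revealed 1 new [(4,2)] -> total=10

Answer: ###...
###...
###...
......
..#...
......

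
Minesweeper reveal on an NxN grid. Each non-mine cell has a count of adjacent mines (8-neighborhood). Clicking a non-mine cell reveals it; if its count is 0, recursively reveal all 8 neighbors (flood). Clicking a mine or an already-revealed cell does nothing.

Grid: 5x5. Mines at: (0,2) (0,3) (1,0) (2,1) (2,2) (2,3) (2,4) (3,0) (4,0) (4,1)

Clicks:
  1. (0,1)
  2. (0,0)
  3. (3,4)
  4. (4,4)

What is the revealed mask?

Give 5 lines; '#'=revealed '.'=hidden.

Click 1 (0,1) count=2: revealed 1 new [(0,1)] -> total=1
Click 2 (0,0) count=1: revealed 1 new [(0,0)] -> total=2
Click 3 (3,4) count=2: revealed 1 new [(3,4)] -> total=3
Click 4 (4,4) count=0: revealed 5 new [(3,2) (3,3) (4,2) (4,3) (4,4)] -> total=8

Answer: ##...
.....
.....
..###
..###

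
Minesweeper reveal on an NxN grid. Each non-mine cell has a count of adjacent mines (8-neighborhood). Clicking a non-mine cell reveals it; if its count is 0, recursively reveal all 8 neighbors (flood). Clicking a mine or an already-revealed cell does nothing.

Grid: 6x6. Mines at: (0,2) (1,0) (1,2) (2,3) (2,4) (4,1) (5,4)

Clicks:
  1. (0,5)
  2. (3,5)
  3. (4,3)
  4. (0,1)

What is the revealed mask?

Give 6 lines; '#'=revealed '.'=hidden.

Answer: .#.###
...###
......
.....#
...#..
......

Derivation:
Click 1 (0,5) count=0: revealed 6 new [(0,3) (0,4) (0,5) (1,3) (1,4) (1,5)] -> total=6
Click 2 (3,5) count=1: revealed 1 new [(3,5)] -> total=7
Click 3 (4,3) count=1: revealed 1 new [(4,3)] -> total=8
Click 4 (0,1) count=3: revealed 1 new [(0,1)] -> total=9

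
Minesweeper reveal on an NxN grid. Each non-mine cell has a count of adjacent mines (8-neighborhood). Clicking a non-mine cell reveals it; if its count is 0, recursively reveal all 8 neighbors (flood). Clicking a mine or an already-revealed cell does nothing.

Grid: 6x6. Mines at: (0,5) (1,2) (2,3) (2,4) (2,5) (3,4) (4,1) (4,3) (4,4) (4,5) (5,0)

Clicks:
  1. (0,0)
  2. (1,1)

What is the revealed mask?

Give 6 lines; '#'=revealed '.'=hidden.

Answer: ##....
##....
##....
##....
......
......

Derivation:
Click 1 (0,0) count=0: revealed 8 new [(0,0) (0,1) (1,0) (1,1) (2,0) (2,1) (3,0) (3,1)] -> total=8
Click 2 (1,1) count=1: revealed 0 new [(none)] -> total=8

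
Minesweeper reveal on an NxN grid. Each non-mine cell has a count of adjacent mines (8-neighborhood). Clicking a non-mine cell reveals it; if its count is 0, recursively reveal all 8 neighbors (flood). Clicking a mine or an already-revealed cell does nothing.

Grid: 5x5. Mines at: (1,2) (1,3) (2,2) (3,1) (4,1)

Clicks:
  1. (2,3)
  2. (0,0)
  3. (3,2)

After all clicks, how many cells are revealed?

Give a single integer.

Answer: 8

Derivation:
Click 1 (2,3) count=3: revealed 1 new [(2,3)] -> total=1
Click 2 (0,0) count=0: revealed 6 new [(0,0) (0,1) (1,0) (1,1) (2,0) (2,1)] -> total=7
Click 3 (3,2) count=3: revealed 1 new [(3,2)] -> total=8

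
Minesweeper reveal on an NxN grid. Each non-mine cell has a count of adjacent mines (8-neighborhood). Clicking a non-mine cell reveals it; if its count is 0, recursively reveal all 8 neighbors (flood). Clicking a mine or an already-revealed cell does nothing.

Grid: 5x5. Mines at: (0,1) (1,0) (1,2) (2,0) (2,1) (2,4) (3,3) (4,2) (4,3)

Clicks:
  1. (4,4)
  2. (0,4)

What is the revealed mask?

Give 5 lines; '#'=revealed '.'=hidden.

Answer: ...##
...##
.....
.....
....#

Derivation:
Click 1 (4,4) count=2: revealed 1 new [(4,4)] -> total=1
Click 2 (0,4) count=0: revealed 4 new [(0,3) (0,4) (1,3) (1,4)] -> total=5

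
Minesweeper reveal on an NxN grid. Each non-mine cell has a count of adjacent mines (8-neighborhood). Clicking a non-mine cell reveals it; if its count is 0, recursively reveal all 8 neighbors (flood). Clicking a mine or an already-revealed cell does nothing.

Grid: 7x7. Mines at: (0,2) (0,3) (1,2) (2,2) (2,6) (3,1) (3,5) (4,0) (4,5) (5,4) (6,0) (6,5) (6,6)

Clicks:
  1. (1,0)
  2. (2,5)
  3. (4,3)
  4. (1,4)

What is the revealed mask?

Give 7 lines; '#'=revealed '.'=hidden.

Answer: ##.....
##..#..
##...#.
.......
...#...
.......
.......

Derivation:
Click 1 (1,0) count=0: revealed 6 new [(0,0) (0,1) (1,0) (1,1) (2,0) (2,1)] -> total=6
Click 2 (2,5) count=2: revealed 1 new [(2,5)] -> total=7
Click 3 (4,3) count=1: revealed 1 new [(4,3)] -> total=8
Click 4 (1,4) count=1: revealed 1 new [(1,4)] -> total=9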